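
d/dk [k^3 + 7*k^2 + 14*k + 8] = 3*k^2 + 14*k + 14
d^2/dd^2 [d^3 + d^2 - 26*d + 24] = 6*d + 2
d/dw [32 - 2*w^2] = -4*w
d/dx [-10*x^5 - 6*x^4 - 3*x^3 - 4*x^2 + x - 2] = -50*x^4 - 24*x^3 - 9*x^2 - 8*x + 1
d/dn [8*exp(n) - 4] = 8*exp(n)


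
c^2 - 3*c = c*(c - 3)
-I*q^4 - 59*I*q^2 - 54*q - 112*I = (q - 7*I)*(q - 2*I)*(q + 8*I)*(-I*q + 1)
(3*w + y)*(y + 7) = 3*w*y + 21*w + y^2 + 7*y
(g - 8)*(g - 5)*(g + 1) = g^3 - 12*g^2 + 27*g + 40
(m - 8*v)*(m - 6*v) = m^2 - 14*m*v + 48*v^2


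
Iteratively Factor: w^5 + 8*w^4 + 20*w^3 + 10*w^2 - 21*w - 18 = (w - 1)*(w^4 + 9*w^3 + 29*w^2 + 39*w + 18) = (w - 1)*(w + 3)*(w^3 + 6*w^2 + 11*w + 6) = (w - 1)*(w + 3)^2*(w^2 + 3*w + 2) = (w - 1)*(w + 1)*(w + 3)^2*(w + 2)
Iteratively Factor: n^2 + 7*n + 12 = (n + 4)*(n + 3)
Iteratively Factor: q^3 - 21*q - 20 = (q + 1)*(q^2 - q - 20) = (q + 1)*(q + 4)*(q - 5)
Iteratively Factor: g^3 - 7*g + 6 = (g + 3)*(g^2 - 3*g + 2) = (g - 1)*(g + 3)*(g - 2)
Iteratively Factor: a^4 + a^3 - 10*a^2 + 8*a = (a + 4)*(a^3 - 3*a^2 + 2*a) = (a - 1)*(a + 4)*(a^2 - 2*a) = (a - 2)*(a - 1)*(a + 4)*(a)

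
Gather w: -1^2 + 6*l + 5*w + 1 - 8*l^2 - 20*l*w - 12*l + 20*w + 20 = -8*l^2 - 6*l + w*(25 - 20*l) + 20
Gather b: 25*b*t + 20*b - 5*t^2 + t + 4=b*(25*t + 20) - 5*t^2 + t + 4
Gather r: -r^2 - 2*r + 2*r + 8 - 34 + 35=9 - r^2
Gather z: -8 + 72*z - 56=72*z - 64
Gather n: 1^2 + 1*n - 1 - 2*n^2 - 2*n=-2*n^2 - n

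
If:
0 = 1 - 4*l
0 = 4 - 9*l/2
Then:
No Solution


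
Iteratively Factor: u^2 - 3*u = (u)*(u - 3)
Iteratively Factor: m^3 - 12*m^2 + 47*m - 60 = (m - 4)*(m^2 - 8*m + 15) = (m - 4)*(m - 3)*(m - 5)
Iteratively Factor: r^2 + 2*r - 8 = (r - 2)*(r + 4)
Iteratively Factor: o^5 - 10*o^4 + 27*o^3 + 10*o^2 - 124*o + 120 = (o - 3)*(o^4 - 7*o^3 + 6*o^2 + 28*o - 40) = (o - 3)*(o - 2)*(o^3 - 5*o^2 - 4*o + 20) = (o - 3)*(o - 2)^2*(o^2 - 3*o - 10) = (o - 5)*(o - 3)*(o - 2)^2*(o + 2)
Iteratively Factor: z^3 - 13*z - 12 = (z - 4)*(z^2 + 4*z + 3) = (z - 4)*(z + 1)*(z + 3)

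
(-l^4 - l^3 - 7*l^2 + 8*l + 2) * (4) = -4*l^4 - 4*l^3 - 28*l^2 + 32*l + 8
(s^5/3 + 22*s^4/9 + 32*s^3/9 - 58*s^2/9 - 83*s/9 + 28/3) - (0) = s^5/3 + 22*s^4/9 + 32*s^3/9 - 58*s^2/9 - 83*s/9 + 28/3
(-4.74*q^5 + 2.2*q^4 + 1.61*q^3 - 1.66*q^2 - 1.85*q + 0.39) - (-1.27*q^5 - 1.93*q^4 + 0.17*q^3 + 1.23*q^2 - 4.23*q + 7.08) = -3.47*q^5 + 4.13*q^4 + 1.44*q^3 - 2.89*q^2 + 2.38*q - 6.69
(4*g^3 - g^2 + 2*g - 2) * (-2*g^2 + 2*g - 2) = -8*g^5 + 10*g^4 - 14*g^3 + 10*g^2 - 8*g + 4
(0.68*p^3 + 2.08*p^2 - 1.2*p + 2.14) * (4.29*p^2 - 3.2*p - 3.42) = 2.9172*p^5 + 6.7472*p^4 - 14.1296*p^3 + 5.907*p^2 - 2.744*p - 7.3188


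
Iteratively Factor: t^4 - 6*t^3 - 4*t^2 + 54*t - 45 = (t - 5)*(t^3 - t^2 - 9*t + 9) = (t - 5)*(t - 1)*(t^2 - 9) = (t - 5)*(t - 3)*(t - 1)*(t + 3)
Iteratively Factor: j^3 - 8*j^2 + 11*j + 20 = (j - 5)*(j^2 - 3*j - 4) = (j - 5)*(j - 4)*(j + 1)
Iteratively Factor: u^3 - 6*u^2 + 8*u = (u - 4)*(u^2 - 2*u) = u*(u - 4)*(u - 2)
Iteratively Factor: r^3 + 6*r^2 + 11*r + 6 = (r + 2)*(r^2 + 4*r + 3) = (r + 2)*(r + 3)*(r + 1)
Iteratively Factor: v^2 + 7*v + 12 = (v + 4)*(v + 3)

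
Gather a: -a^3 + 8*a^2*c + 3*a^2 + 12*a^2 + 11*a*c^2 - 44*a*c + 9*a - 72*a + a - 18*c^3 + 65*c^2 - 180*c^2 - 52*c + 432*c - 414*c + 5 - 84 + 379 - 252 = -a^3 + a^2*(8*c + 15) + a*(11*c^2 - 44*c - 62) - 18*c^3 - 115*c^2 - 34*c + 48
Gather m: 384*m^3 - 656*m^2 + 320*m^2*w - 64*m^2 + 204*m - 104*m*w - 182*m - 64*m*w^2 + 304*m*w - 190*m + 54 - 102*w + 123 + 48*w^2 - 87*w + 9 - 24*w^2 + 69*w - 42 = 384*m^3 + m^2*(320*w - 720) + m*(-64*w^2 + 200*w - 168) + 24*w^2 - 120*w + 144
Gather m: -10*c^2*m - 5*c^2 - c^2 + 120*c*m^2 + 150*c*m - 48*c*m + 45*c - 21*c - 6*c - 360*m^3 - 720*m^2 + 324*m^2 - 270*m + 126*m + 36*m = -6*c^2 + 18*c - 360*m^3 + m^2*(120*c - 396) + m*(-10*c^2 + 102*c - 108)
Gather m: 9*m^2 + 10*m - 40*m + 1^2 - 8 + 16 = 9*m^2 - 30*m + 9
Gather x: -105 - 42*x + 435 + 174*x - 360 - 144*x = -12*x - 30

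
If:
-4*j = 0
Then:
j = 0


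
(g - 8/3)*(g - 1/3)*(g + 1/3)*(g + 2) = g^4 - 2*g^3/3 - 49*g^2/9 + 2*g/27 + 16/27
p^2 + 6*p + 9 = (p + 3)^2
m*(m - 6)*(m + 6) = m^3 - 36*m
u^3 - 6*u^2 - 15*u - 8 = (u - 8)*(u + 1)^2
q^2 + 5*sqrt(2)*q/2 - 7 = (q - sqrt(2))*(q + 7*sqrt(2)/2)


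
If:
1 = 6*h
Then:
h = 1/6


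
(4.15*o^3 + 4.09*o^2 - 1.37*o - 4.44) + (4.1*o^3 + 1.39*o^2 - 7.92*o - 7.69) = 8.25*o^3 + 5.48*o^2 - 9.29*o - 12.13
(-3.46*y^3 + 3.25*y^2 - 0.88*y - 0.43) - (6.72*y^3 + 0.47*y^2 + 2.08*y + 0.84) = -10.18*y^3 + 2.78*y^2 - 2.96*y - 1.27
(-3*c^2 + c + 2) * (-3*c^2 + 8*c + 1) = 9*c^4 - 27*c^3 - c^2 + 17*c + 2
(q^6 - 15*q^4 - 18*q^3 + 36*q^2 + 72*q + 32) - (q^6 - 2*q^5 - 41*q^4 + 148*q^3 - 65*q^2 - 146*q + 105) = 2*q^5 + 26*q^4 - 166*q^3 + 101*q^2 + 218*q - 73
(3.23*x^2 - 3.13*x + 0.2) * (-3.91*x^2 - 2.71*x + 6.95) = -12.6293*x^4 + 3.485*x^3 + 30.1488*x^2 - 22.2955*x + 1.39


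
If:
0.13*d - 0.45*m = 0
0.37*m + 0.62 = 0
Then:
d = -5.80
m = -1.68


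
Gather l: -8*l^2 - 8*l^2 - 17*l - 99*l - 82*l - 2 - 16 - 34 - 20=-16*l^2 - 198*l - 72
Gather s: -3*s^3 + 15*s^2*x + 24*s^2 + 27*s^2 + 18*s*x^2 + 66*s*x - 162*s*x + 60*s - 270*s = -3*s^3 + s^2*(15*x + 51) + s*(18*x^2 - 96*x - 210)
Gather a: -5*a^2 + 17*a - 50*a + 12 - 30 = -5*a^2 - 33*a - 18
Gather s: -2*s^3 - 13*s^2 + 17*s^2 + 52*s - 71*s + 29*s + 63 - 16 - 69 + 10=-2*s^3 + 4*s^2 + 10*s - 12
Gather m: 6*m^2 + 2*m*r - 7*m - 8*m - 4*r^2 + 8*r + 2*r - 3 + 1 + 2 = 6*m^2 + m*(2*r - 15) - 4*r^2 + 10*r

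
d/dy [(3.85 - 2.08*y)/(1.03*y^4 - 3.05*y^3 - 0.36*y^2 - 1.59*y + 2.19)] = (6.4272*y^4 - 28.55*y^3 + 34.4787*y^2 + 2.772*y + 1.5663)/(1.0609*y^8 - 6.283*y^7 + 8.5609*y^6 - 1.0794*y^5 + 14.34*y^4 - 12.2142*y^3 + 0.9513*y^2 - 6.9642*y + 4.7961)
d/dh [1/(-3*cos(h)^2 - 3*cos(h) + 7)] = -3*(2*cos(h) + 1)*sin(h)/(3*cos(h)^2 + 3*cos(h) - 7)^2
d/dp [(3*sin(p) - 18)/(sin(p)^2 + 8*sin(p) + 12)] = 3*(12*sin(p) + cos(p)^2 + 59)*cos(p)/(sin(p)^2 + 8*sin(p) + 12)^2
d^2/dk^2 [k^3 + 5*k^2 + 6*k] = 6*k + 10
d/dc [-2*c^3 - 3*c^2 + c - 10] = -6*c^2 - 6*c + 1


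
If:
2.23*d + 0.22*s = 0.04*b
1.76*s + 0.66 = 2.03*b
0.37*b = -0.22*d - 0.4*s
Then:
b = 0.18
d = 0.02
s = -0.17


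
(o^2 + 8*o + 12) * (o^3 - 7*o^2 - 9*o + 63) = o^5 + o^4 - 53*o^3 - 93*o^2 + 396*o + 756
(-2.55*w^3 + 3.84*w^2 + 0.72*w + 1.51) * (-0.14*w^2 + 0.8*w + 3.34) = 0.357*w^5 - 2.5776*w^4 - 5.5458*w^3 + 13.1902*w^2 + 3.6128*w + 5.0434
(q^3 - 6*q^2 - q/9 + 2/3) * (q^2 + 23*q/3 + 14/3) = q^5 + 5*q^4/3 - 373*q^3/9 - 761*q^2/27 + 124*q/27 + 28/9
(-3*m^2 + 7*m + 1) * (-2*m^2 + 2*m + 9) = 6*m^4 - 20*m^3 - 15*m^2 + 65*m + 9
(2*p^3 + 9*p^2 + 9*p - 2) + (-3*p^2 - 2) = 2*p^3 + 6*p^2 + 9*p - 4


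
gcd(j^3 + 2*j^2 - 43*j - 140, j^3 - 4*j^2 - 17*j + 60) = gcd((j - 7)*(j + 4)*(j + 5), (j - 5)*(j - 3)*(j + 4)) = j + 4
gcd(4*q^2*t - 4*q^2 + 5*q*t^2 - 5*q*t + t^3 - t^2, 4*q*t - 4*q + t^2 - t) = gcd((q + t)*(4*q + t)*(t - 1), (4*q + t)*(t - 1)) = 4*q*t - 4*q + t^2 - t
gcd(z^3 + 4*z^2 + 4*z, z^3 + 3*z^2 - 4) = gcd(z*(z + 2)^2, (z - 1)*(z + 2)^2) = z^2 + 4*z + 4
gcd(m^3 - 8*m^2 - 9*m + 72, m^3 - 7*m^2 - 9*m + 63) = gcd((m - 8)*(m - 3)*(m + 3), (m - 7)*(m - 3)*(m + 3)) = m^2 - 9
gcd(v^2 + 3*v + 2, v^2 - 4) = v + 2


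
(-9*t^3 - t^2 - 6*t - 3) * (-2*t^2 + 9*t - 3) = 18*t^5 - 79*t^4 + 30*t^3 - 45*t^2 - 9*t + 9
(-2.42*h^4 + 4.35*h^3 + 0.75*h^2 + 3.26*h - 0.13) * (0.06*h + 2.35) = -0.1452*h^5 - 5.426*h^4 + 10.2675*h^3 + 1.9581*h^2 + 7.6532*h - 0.3055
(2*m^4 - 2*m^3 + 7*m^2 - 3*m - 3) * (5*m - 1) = 10*m^5 - 12*m^4 + 37*m^3 - 22*m^2 - 12*m + 3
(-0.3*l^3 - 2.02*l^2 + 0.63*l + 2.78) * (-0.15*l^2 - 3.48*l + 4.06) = 0.045*l^5 + 1.347*l^4 + 5.7171*l^3 - 10.8106*l^2 - 7.1166*l + 11.2868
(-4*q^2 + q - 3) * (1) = -4*q^2 + q - 3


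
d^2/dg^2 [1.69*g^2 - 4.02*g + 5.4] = 3.38000000000000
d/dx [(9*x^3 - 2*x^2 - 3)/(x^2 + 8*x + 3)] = (9*x^4 + 144*x^3 + 65*x^2 - 6*x + 24)/(x^4 + 16*x^3 + 70*x^2 + 48*x + 9)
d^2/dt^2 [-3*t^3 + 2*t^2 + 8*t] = 4 - 18*t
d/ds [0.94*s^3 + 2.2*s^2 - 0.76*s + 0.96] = 2.82*s^2 + 4.4*s - 0.76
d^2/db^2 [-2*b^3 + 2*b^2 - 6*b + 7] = 4 - 12*b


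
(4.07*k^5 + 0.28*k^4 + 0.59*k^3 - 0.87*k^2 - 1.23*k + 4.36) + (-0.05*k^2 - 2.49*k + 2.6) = 4.07*k^5 + 0.28*k^4 + 0.59*k^3 - 0.92*k^2 - 3.72*k + 6.96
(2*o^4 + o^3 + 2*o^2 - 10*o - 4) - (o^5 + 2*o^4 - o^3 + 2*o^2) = -o^5 + 2*o^3 - 10*o - 4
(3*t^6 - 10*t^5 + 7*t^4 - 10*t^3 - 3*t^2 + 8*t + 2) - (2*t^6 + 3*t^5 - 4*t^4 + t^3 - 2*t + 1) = t^6 - 13*t^5 + 11*t^4 - 11*t^3 - 3*t^2 + 10*t + 1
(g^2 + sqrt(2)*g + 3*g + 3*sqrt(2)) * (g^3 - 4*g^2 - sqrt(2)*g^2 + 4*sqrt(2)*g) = g^5 - g^4 - 14*g^3 + 2*g^2 + 24*g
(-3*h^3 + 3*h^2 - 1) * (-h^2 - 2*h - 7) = 3*h^5 + 3*h^4 + 15*h^3 - 20*h^2 + 2*h + 7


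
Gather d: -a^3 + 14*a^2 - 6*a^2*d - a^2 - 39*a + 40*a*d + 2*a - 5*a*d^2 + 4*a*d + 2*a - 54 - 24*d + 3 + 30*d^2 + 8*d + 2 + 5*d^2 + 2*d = -a^3 + 13*a^2 - 35*a + d^2*(35 - 5*a) + d*(-6*a^2 + 44*a - 14) - 49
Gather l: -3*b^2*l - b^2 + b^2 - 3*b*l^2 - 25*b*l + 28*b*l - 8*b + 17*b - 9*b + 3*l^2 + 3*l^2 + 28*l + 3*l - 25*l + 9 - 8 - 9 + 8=l^2*(6 - 3*b) + l*(-3*b^2 + 3*b + 6)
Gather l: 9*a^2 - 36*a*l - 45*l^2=9*a^2 - 36*a*l - 45*l^2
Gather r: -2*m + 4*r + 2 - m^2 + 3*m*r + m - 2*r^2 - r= -m^2 - m - 2*r^2 + r*(3*m + 3) + 2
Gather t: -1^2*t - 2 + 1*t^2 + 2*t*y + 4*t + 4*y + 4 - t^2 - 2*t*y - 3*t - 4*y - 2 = 0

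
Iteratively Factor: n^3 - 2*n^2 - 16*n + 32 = (n - 2)*(n^2 - 16) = (n - 2)*(n + 4)*(n - 4)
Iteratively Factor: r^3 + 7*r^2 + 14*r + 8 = (r + 4)*(r^2 + 3*r + 2) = (r + 2)*(r + 4)*(r + 1)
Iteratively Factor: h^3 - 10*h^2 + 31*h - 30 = (h - 3)*(h^2 - 7*h + 10) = (h - 3)*(h - 2)*(h - 5)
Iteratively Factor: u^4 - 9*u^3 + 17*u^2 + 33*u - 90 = (u - 5)*(u^3 - 4*u^2 - 3*u + 18) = (u - 5)*(u - 3)*(u^2 - u - 6) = (u - 5)*(u - 3)*(u + 2)*(u - 3)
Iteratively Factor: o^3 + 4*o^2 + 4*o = (o + 2)*(o^2 + 2*o) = (o + 2)^2*(o)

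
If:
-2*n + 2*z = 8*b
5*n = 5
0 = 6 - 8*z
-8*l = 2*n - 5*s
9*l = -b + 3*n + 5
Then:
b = -1/16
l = 43/48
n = 1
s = 11/6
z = 3/4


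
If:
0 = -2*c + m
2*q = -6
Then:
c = m/2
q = -3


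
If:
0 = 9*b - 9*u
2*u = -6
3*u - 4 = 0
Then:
No Solution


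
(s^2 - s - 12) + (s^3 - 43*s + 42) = s^3 + s^2 - 44*s + 30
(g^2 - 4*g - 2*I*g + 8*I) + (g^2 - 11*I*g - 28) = 2*g^2 - 4*g - 13*I*g - 28 + 8*I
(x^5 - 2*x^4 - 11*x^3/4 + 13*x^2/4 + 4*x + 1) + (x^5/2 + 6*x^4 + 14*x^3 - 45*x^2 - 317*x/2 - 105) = 3*x^5/2 + 4*x^4 + 45*x^3/4 - 167*x^2/4 - 309*x/2 - 104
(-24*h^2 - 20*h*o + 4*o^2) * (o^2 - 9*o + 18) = -24*h^2*o^2 + 216*h^2*o - 432*h^2 - 20*h*o^3 + 180*h*o^2 - 360*h*o + 4*o^4 - 36*o^3 + 72*o^2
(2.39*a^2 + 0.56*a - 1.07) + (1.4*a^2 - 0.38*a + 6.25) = 3.79*a^2 + 0.18*a + 5.18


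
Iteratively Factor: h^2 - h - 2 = (h - 2)*(h + 1)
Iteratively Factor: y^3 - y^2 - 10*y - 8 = (y - 4)*(y^2 + 3*y + 2) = (y - 4)*(y + 2)*(y + 1)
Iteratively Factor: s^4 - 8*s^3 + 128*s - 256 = (s + 4)*(s^3 - 12*s^2 + 48*s - 64) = (s - 4)*(s + 4)*(s^2 - 8*s + 16) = (s - 4)^2*(s + 4)*(s - 4)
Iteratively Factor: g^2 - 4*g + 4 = (g - 2)*(g - 2)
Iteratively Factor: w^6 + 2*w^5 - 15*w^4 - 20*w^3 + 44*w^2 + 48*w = (w - 3)*(w^5 + 5*w^4 - 20*w^2 - 16*w) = (w - 3)*(w + 4)*(w^4 + w^3 - 4*w^2 - 4*w) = (w - 3)*(w - 2)*(w + 4)*(w^3 + 3*w^2 + 2*w) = w*(w - 3)*(w - 2)*(w + 4)*(w^2 + 3*w + 2) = w*(w - 3)*(w - 2)*(w + 2)*(w + 4)*(w + 1)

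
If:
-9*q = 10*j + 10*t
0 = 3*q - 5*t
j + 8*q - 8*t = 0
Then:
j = 0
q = 0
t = 0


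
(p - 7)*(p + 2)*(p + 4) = p^3 - p^2 - 34*p - 56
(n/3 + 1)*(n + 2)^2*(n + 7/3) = n^4/3 + 28*n^3/9 + 97*n^2/9 + 148*n/9 + 28/3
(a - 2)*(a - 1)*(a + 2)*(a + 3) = a^4 + 2*a^3 - 7*a^2 - 8*a + 12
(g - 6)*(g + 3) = g^2 - 3*g - 18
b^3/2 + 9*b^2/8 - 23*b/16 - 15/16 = (b/2 + 1/4)*(b - 5/4)*(b + 3)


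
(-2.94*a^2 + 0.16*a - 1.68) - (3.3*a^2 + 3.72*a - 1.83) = -6.24*a^2 - 3.56*a + 0.15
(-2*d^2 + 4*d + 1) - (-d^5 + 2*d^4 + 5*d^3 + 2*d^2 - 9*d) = d^5 - 2*d^4 - 5*d^3 - 4*d^2 + 13*d + 1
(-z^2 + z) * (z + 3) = -z^3 - 2*z^2 + 3*z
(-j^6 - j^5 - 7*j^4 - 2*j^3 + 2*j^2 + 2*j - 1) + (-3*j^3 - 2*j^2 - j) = -j^6 - j^5 - 7*j^4 - 5*j^3 + j - 1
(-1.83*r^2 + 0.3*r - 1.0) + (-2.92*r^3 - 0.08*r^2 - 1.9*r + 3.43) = -2.92*r^3 - 1.91*r^2 - 1.6*r + 2.43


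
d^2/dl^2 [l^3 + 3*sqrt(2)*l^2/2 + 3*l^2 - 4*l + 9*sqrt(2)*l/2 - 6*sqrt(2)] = 6*l + 3*sqrt(2) + 6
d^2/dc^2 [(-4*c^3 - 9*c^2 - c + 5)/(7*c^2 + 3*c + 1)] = 8*(33*c^3 + 222*c^2 + 81*c + 1)/(343*c^6 + 441*c^5 + 336*c^4 + 153*c^3 + 48*c^2 + 9*c + 1)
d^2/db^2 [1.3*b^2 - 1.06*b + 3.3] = 2.60000000000000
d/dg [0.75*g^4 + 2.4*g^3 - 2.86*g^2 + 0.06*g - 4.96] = 3.0*g^3 + 7.2*g^2 - 5.72*g + 0.06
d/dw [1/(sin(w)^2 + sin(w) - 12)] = -(2*sin(w) + 1)*cos(w)/(sin(w)^2 + sin(w) - 12)^2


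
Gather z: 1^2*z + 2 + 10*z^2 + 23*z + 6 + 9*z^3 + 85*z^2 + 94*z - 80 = 9*z^3 + 95*z^2 + 118*z - 72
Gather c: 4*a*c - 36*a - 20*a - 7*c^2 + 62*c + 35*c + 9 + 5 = -56*a - 7*c^2 + c*(4*a + 97) + 14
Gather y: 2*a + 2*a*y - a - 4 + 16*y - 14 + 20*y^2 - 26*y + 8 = a + 20*y^2 + y*(2*a - 10) - 10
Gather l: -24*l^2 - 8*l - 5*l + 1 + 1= -24*l^2 - 13*l + 2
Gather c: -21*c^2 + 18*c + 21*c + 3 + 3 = -21*c^2 + 39*c + 6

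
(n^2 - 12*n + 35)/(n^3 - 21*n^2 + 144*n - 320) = (n - 7)/(n^2 - 16*n + 64)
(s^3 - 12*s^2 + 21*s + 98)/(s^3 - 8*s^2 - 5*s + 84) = (s^2 - 5*s - 14)/(s^2 - s - 12)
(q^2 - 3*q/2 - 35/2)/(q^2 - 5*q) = (q + 7/2)/q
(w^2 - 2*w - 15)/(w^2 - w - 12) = (w - 5)/(w - 4)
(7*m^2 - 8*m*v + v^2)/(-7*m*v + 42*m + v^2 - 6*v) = (-m + v)/(v - 6)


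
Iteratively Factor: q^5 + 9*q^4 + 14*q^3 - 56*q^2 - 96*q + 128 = (q + 4)*(q^4 + 5*q^3 - 6*q^2 - 32*q + 32) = (q - 1)*(q + 4)*(q^3 + 6*q^2 - 32) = (q - 1)*(q + 4)^2*(q^2 + 2*q - 8) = (q - 1)*(q + 4)^3*(q - 2)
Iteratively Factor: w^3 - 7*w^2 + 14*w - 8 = (w - 2)*(w^2 - 5*w + 4) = (w - 4)*(w - 2)*(w - 1)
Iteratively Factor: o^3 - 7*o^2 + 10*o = (o - 2)*(o^2 - 5*o) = (o - 5)*(o - 2)*(o)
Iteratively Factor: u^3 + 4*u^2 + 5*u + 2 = (u + 1)*(u^2 + 3*u + 2) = (u + 1)*(u + 2)*(u + 1)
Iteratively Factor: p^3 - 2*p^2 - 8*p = (p - 4)*(p^2 + 2*p) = (p - 4)*(p + 2)*(p)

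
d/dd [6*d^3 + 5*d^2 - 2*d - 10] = 18*d^2 + 10*d - 2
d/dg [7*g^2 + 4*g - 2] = 14*g + 4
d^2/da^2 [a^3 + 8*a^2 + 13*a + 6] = 6*a + 16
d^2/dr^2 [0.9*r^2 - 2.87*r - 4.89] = 1.80000000000000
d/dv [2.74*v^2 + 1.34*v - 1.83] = 5.48*v + 1.34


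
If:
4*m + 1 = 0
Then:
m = -1/4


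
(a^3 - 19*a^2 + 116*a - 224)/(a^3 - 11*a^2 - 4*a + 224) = (a - 4)/(a + 4)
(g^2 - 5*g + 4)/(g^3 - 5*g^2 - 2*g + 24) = (g - 1)/(g^2 - g - 6)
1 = 1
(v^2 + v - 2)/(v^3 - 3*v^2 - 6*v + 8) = 1/(v - 4)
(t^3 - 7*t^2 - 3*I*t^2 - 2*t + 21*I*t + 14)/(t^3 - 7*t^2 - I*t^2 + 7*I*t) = (t - 2*I)/t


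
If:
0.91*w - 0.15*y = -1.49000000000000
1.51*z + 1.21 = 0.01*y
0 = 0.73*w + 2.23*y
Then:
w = -1.55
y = 0.51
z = -0.80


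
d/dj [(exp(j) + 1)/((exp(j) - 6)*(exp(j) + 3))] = (-exp(2*j) - 2*exp(j) - 15)*exp(j)/(exp(4*j) - 6*exp(3*j) - 27*exp(2*j) + 108*exp(j) + 324)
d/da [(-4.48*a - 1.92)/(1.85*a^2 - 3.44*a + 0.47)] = (8.288*a^2 + 7.104*a - 8.7104)/(3.4225*a^4 - 12.728*a^3 + 13.5726*a^2 - 3.2336*a + 0.2209)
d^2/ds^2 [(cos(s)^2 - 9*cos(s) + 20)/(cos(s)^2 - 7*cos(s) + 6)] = 2*((1 - cos(2*s))^2/4 - 17*cos(s) + 91*cos(2*s)/2 - 5*cos(3*s) - 947/2)/((cos(s) - 6)^3*(cos(s) - 1)^2)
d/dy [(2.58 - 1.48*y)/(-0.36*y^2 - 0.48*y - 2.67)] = (-0.5328*y^2 + 1.8576*y + 5.19)/(0.1296*y^4 + 0.3456*y^3 + 2.1528*y^2 + 2.5632*y + 7.1289)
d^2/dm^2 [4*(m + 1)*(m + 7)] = 8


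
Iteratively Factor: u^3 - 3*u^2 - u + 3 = (u - 1)*(u^2 - 2*u - 3) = (u - 1)*(u + 1)*(u - 3)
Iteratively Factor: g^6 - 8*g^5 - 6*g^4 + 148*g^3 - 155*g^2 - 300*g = (g - 3)*(g^5 - 5*g^4 - 21*g^3 + 85*g^2 + 100*g) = (g - 3)*(g + 4)*(g^4 - 9*g^3 + 15*g^2 + 25*g) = (g - 3)*(g + 1)*(g + 4)*(g^3 - 10*g^2 + 25*g) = (g - 5)*(g - 3)*(g + 1)*(g + 4)*(g^2 - 5*g) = g*(g - 5)*(g - 3)*(g + 1)*(g + 4)*(g - 5)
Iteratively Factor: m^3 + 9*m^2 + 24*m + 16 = (m + 1)*(m^2 + 8*m + 16) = (m + 1)*(m + 4)*(m + 4)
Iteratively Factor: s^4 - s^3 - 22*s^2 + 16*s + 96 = (s + 2)*(s^3 - 3*s^2 - 16*s + 48) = (s - 3)*(s + 2)*(s^2 - 16) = (s - 3)*(s + 2)*(s + 4)*(s - 4)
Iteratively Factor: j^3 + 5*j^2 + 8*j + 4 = (j + 2)*(j^2 + 3*j + 2) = (j + 2)^2*(j + 1)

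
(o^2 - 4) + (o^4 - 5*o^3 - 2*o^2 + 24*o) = o^4 - 5*o^3 - o^2 + 24*o - 4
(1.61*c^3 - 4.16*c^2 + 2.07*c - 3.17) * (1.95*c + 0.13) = 3.1395*c^4 - 7.9027*c^3 + 3.4957*c^2 - 5.9124*c - 0.4121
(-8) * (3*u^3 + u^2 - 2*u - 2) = -24*u^3 - 8*u^2 + 16*u + 16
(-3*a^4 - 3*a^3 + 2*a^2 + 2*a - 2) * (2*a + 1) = -6*a^5 - 9*a^4 + a^3 + 6*a^2 - 2*a - 2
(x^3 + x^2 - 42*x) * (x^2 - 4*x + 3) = x^5 - 3*x^4 - 43*x^3 + 171*x^2 - 126*x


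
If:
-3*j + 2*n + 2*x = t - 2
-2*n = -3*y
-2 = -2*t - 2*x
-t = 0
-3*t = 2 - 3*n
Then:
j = 16/9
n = 2/3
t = 0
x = 1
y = 4/9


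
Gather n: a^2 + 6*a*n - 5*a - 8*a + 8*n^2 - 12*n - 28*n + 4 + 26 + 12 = a^2 - 13*a + 8*n^2 + n*(6*a - 40) + 42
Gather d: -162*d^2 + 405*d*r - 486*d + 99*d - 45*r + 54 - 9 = -162*d^2 + d*(405*r - 387) - 45*r + 45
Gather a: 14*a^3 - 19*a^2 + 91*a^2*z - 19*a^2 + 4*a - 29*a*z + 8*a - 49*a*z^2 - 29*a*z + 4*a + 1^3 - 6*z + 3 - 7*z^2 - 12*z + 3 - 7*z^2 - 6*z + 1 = 14*a^3 + a^2*(91*z - 38) + a*(-49*z^2 - 58*z + 16) - 14*z^2 - 24*z + 8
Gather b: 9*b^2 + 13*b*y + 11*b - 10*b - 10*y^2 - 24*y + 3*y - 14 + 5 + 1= 9*b^2 + b*(13*y + 1) - 10*y^2 - 21*y - 8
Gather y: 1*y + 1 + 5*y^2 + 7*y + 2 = 5*y^2 + 8*y + 3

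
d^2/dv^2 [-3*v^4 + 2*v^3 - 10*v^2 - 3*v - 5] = -36*v^2 + 12*v - 20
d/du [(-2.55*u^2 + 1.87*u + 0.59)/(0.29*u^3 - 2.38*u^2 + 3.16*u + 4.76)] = (0.7395*u^4 - 1.0846*u^3 - 4.1207*u^2 - 21.4676*u + 7.0368)/(0.0841*u^6 - 1.3804*u^5 + 7.4972*u^4 - 12.2808*u^3 - 12.672*u^2 + 30.0832*u + 22.6576)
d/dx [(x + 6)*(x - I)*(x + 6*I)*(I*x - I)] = 4*I*x^3 + 15*x^2*(-1 + I) - 50*x + 30 + 30*I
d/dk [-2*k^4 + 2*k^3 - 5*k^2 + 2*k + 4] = -8*k^3 + 6*k^2 - 10*k + 2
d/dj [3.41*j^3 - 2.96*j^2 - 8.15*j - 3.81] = 10.23*j^2 - 5.92*j - 8.15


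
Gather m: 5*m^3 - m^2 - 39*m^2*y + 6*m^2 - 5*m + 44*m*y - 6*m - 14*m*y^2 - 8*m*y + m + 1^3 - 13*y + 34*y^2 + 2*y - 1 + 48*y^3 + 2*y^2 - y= 5*m^3 + m^2*(5 - 39*y) + m*(-14*y^2 + 36*y - 10) + 48*y^3 + 36*y^2 - 12*y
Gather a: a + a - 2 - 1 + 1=2*a - 2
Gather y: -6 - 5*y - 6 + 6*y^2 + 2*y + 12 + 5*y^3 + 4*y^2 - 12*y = 5*y^3 + 10*y^2 - 15*y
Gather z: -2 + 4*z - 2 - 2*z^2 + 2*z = -2*z^2 + 6*z - 4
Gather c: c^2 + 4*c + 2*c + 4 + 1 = c^2 + 6*c + 5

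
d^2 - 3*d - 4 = (d - 4)*(d + 1)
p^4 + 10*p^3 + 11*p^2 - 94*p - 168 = (p - 3)*(p + 2)*(p + 4)*(p + 7)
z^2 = z^2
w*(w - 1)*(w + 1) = w^3 - w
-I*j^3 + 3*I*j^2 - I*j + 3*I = (j - 3)*(j - I)*(-I*j + 1)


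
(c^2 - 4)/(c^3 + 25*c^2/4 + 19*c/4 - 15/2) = 4*(c - 2)/(4*c^2 + 17*c - 15)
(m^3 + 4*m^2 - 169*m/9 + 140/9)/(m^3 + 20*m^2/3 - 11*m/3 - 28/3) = (m - 5/3)/(m + 1)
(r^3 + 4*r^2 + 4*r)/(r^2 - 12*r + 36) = r*(r^2 + 4*r + 4)/(r^2 - 12*r + 36)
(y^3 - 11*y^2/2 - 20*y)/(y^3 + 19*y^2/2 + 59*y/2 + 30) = y*(y - 8)/(y^2 + 7*y + 12)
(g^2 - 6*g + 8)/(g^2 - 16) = (g - 2)/(g + 4)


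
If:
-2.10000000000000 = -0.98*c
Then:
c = 2.14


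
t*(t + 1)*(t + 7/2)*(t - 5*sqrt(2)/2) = t^4 - 5*sqrt(2)*t^3/2 + 9*t^3/2 - 45*sqrt(2)*t^2/4 + 7*t^2/2 - 35*sqrt(2)*t/4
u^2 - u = u*(u - 1)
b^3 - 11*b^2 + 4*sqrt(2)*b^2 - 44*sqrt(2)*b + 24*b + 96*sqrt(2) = (b - 8)*(b - 3)*(b + 4*sqrt(2))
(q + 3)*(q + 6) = q^2 + 9*q + 18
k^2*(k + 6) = k^3 + 6*k^2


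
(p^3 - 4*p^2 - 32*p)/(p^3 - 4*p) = (p^2 - 4*p - 32)/(p^2 - 4)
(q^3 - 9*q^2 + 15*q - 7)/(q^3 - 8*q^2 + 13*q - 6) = (q - 7)/(q - 6)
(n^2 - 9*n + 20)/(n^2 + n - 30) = (n - 4)/(n + 6)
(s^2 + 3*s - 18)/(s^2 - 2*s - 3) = (s + 6)/(s + 1)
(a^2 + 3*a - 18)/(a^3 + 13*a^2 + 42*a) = (a - 3)/(a*(a + 7))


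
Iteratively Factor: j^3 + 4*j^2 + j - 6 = (j - 1)*(j^2 + 5*j + 6) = (j - 1)*(j + 3)*(j + 2)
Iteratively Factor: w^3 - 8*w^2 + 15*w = (w)*(w^2 - 8*w + 15) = w*(w - 3)*(w - 5)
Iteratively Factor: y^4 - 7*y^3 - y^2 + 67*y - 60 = (y + 3)*(y^3 - 10*y^2 + 29*y - 20) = (y - 5)*(y + 3)*(y^2 - 5*y + 4) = (y - 5)*(y - 1)*(y + 3)*(y - 4)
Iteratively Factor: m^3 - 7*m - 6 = (m + 1)*(m^2 - m - 6) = (m + 1)*(m + 2)*(m - 3)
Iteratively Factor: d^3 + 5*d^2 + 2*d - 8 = (d + 4)*(d^2 + d - 2) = (d + 2)*(d + 4)*(d - 1)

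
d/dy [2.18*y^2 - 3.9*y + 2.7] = 4.36*y - 3.9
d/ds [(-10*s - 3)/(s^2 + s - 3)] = (-10*s^2 - 10*s + (2*s + 1)*(10*s + 3) + 30)/(s^2 + s - 3)^2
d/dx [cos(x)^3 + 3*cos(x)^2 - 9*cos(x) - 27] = 3*(sin(x)^2 - 2*cos(x) + 2)*sin(x)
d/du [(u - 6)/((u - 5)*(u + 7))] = (-u^2 + 12*u - 23)/(u^4 + 4*u^3 - 66*u^2 - 140*u + 1225)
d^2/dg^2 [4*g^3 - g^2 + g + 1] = 24*g - 2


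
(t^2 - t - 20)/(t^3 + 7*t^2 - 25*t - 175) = (t + 4)/(t^2 + 12*t + 35)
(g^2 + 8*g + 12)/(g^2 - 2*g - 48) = (g + 2)/(g - 8)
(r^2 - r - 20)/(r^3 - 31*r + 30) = (r + 4)/(r^2 + 5*r - 6)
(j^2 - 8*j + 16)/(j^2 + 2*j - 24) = (j - 4)/(j + 6)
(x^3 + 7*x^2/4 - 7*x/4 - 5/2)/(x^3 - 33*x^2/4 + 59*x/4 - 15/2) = (x^2 + 3*x + 2)/(x^2 - 7*x + 6)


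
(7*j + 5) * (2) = 14*j + 10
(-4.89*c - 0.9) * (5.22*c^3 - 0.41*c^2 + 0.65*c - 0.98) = -25.5258*c^4 - 2.6931*c^3 - 2.8095*c^2 + 4.2072*c + 0.882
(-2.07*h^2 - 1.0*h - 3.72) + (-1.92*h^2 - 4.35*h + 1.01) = -3.99*h^2 - 5.35*h - 2.71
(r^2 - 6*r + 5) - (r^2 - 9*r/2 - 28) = 33 - 3*r/2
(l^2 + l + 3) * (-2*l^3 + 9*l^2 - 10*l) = -2*l^5 + 7*l^4 - 7*l^3 + 17*l^2 - 30*l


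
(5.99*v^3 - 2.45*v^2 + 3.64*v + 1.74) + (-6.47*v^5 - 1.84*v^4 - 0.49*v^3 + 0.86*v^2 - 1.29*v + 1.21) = -6.47*v^5 - 1.84*v^4 + 5.5*v^3 - 1.59*v^2 + 2.35*v + 2.95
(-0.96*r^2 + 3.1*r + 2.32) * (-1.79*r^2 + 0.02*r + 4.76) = 1.7184*r^4 - 5.5682*r^3 - 8.6604*r^2 + 14.8024*r + 11.0432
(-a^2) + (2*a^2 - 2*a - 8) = a^2 - 2*a - 8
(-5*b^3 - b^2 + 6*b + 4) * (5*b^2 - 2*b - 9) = -25*b^5 + 5*b^4 + 77*b^3 + 17*b^2 - 62*b - 36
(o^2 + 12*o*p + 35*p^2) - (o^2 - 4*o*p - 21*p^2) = 16*o*p + 56*p^2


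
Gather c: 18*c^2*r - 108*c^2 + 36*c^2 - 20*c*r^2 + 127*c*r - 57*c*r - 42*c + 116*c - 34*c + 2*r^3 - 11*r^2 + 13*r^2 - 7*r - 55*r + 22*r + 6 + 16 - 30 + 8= c^2*(18*r - 72) + c*(-20*r^2 + 70*r + 40) + 2*r^3 + 2*r^2 - 40*r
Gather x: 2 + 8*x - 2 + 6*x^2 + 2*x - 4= 6*x^2 + 10*x - 4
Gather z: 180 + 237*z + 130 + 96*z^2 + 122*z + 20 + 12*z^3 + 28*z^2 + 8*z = 12*z^3 + 124*z^2 + 367*z + 330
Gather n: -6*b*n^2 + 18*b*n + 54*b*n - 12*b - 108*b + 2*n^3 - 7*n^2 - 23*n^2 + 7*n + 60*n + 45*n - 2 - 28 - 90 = -120*b + 2*n^3 + n^2*(-6*b - 30) + n*(72*b + 112) - 120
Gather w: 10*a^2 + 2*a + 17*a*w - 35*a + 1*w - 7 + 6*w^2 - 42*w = 10*a^2 - 33*a + 6*w^2 + w*(17*a - 41) - 7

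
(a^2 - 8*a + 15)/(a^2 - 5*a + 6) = (a - 5)/(a - 2)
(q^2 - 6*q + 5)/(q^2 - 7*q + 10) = (q - 1)/(q - 2)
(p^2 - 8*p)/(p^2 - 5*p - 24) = p/(p + 3)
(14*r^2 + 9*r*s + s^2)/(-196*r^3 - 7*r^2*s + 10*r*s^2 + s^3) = (-2*r - s)/(28*r^2 - 3*r*s - s^2)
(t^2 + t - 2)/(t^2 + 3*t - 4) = (t + 2)/(t + 4)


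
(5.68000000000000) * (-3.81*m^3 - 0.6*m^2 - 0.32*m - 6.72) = -21.6408*m^3 - 3.408*m^2 - 1.8176*m - 38.1696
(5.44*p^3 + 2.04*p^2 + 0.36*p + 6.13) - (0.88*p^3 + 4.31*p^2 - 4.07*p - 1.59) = 4.56*p^3 - 2.27*p^2 + 4.43*p + 7.72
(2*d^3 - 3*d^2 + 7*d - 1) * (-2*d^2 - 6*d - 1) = -4*d^5 - 6*d^4 + 2*d^3 - 37*d^2 - d + 1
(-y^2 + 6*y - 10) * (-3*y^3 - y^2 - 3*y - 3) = 3*y^5 - 17*y^4 + 27*y^3 - 5*y^2 + 12*y + 30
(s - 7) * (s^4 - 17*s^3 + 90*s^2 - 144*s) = s^5 - 24*s^4 + 209*s^3 - 774*s^2 + 1008*s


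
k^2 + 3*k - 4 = (k - 1)*(k + 4)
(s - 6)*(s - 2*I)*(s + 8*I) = s^3 - 6*s^2 + 6*I*s^2 + 16*s - 36*I*s - 96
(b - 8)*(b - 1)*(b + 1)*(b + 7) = b^4 - b^3 - 57*b^2 + b + 56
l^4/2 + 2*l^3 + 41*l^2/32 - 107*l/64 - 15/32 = (l/2 + 1)*(l - 3/4)*(l + 1/4)*(l + 5/2)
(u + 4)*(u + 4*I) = u^2 + 4*u + 4*I*u + 16*I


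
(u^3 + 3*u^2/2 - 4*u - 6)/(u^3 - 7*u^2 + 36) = (u^2 - u/2 - 3)/(u^2 - 9*u + 18)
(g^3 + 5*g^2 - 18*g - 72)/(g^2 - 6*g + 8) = (g^2 + 9*g + 18)/(g - 2)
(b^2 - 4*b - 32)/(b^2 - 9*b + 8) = (b + 4)/(b - 1)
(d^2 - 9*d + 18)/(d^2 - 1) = (d^2 - 9*d + 18)/(d^2 - 1)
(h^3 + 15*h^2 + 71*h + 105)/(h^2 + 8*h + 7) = (h^2 + 8*h + 15)/(h + 1)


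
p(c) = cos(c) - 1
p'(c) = -sin(c)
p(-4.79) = -0.92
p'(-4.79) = -1.00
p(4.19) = -1.50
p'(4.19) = 0.87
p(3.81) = -1.78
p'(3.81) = 0.62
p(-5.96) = -0.05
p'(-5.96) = -0.32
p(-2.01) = -1.43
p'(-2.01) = 0.91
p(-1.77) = -1.20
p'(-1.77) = 0.98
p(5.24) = -0.50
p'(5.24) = 0.86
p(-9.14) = -1.96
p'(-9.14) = 0.28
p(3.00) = -1.99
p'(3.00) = -0.14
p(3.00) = -1.99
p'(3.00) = -0.14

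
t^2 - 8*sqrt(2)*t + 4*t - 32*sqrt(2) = (t + 4)*(t - 8*sqrt(2))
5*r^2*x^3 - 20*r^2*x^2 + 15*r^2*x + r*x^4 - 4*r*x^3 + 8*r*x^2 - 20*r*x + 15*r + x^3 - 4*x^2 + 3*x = (5*r + x)*(x - 3)*(x - 1)*(r*x + 1)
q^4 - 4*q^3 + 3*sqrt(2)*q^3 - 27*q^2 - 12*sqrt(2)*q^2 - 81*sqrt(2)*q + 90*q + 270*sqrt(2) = (q - 6)*(q - 3)*(q + 5)*(q + 3*sqrt(2))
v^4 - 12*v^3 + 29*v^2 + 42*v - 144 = (v - 8)*(v - 3)^2*(v + 2)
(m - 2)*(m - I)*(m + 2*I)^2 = m^4 - 2*m^3 + 3*I*m^3 - 6*I*m^2 + 4*I*m - 8*I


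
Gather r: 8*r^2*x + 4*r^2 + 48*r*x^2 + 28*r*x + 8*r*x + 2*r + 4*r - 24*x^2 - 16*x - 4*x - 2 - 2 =r^2*(8*x + 4) + r*(48*x^2 + 36*x + 6) - 24*x^2 - 20*x - 4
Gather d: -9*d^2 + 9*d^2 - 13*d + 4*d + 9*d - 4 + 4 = 0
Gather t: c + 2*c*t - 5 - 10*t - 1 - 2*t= c + t*(2*c - 12) - 6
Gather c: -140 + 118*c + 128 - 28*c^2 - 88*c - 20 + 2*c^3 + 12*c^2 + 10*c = 2*c^3 - 16*c^2 + 40*c - 32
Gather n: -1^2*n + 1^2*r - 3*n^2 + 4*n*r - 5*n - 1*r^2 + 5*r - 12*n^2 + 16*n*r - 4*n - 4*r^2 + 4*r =-15*n^2 + n*(20*r - 10) - 5*r^2 + 10*r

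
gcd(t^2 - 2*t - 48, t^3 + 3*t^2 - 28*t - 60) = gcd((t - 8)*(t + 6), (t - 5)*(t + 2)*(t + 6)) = t + 6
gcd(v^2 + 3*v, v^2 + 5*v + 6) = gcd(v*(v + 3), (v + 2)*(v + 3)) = v + 3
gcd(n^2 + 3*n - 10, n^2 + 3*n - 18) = 1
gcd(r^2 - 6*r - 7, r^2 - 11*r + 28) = r - 7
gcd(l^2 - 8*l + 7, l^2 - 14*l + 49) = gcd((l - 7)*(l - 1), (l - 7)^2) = l - 7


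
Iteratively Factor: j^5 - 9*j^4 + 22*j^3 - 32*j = (j - 2)*(j^4 - 7*j^3 + 8*j^2 + 16*j) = (j - 2)*(j + 1)*(j^3 - 8*j^2 + 16*j) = (j - 4)*(j - 2)*(j + 1)*(j^2 - 4*j) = j*(j - 4)*(j - 2)*(j + 1)*(j - 4)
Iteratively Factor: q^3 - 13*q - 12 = (q - 4)*(q^2 + 4*q + 3) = (q - 4)*(q + 1)*(q + 3)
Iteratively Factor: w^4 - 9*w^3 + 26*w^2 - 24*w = (w - 2)*(w^3 - 7*w^2 + 12*w) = (w - 4)*(w - 2)*(w^2 - 3*w) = (w - 4)*(w - 3)*(w - 2)*(w)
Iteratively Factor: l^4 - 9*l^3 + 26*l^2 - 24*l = (l - 3)*(l^3 - 6*l^2 + 8*l) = l*(l - 3)*(l^2 - 6*l + 8) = l*(l - 3)*(l - 2)*(l - 4)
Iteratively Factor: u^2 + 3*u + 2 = (u + 1)*(u + 2)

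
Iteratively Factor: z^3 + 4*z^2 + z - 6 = (z - 1)*(z^2 + 5*z + 6) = (z - 1)*(z + 3)*(z + 2)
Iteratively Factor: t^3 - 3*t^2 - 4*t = (t + 1)*(t^2 - 4*t) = t*(t + 1)*(t - 4)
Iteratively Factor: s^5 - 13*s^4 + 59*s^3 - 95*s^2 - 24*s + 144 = (s + 1)*(s^4 - 14*s^3 + 73*s^2 - 168*s + 144) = (s - 4)*(s + 1)*(s^3 - 10*s^2 + 33*s - 36) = (s - 4)*(s - 3)*(s + 1)*(s^2 - 7*s + 12) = (s - 4)^2*(s - 3)*(s + 1)*(s - 3)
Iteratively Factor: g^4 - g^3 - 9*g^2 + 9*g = (g - 1)*(g^3 - 9*g) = (g - 3)*(g - 1)*(g^2 + 3*g) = g*(g - 3)*(g - 1)*(g + 3)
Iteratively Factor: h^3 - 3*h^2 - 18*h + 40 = (h + 4)*(h^2 - 7*h + 10) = (h - 5)*(h + 4)*(h - 2)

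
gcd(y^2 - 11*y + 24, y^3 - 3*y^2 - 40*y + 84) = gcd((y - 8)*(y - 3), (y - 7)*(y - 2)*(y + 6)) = 1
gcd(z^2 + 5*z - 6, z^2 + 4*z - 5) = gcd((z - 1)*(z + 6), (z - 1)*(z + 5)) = z - 1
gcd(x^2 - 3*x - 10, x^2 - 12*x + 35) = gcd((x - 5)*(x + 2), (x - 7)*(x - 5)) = x - 5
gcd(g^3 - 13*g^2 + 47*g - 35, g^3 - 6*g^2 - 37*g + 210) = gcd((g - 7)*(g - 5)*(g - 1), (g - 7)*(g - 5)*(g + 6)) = g^2 - 12*g + 35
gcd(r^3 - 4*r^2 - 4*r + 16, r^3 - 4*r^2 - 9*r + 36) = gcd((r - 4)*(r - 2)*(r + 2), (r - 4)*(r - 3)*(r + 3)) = r - 4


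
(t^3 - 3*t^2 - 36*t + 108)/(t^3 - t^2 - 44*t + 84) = (t^2 + 3*t - 18)/(t^2 + 5*t - 14)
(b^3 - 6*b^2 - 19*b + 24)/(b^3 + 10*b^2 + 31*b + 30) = (b^2 - 9*b + 8)/(b^2 + 7*b + 10)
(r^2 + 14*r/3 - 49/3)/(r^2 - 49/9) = 3*(r + 7)/(3*r + 7)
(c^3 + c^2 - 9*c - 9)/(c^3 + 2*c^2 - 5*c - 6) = (c - 3)/(c - 2)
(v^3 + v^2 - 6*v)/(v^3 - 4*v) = (v + 3)/(v + 2)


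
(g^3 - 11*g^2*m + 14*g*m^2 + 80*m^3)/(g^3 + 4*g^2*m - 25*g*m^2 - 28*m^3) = (g^3 - 11*g^2*m + 14*g*m^2 + 80*m^3)/(g^3 + 4*g^2*m - 25*g*m^2 - 28*m^3)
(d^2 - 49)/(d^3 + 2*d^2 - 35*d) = (d - 7)/(d*(d - 5))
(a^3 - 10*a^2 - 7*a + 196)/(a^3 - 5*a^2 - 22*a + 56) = (a - 7)/(a - 2)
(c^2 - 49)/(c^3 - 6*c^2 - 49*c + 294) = 1/(c - 6)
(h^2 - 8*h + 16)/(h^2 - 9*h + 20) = (h - 4)/(h - 5)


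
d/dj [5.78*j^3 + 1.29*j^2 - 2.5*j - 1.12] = 17.34*j^2 + 2.58*j - 2.5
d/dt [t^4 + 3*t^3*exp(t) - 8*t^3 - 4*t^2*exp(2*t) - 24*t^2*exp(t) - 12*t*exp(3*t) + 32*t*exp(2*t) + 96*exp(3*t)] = 3*t^3*exp(t) + 4*t^3 - 8*t^2*exp(2*t) - 15*t^2*exp(t) - 24*t^2 - 36*t*exp(3*t) + 56*t*exp(2*t) - 48*t*exp(t) + 276*exp(3*t) + 32*exp(2*t)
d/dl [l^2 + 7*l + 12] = 2*l + 7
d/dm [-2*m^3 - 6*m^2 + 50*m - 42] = -6*m^2 - 12*m + 50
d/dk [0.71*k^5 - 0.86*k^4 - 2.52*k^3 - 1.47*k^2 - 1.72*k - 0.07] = 3.55*k^4 - 3.44*k^3 - 7.56*k^2 - 2.94*k - 1.72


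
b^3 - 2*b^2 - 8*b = b*(b - 4)*(b + 2)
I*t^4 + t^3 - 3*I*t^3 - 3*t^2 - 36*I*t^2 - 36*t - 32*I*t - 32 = (t - 8)*(t + 4)*(t - I)*(I*t + I)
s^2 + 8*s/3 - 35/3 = (s - 7/3)*(s + 5)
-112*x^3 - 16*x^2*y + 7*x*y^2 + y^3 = (-4*x + y)*(4*x + y)*(7*x + y)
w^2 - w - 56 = (w - 8)*(w + 7)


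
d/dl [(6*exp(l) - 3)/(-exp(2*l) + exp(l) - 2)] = 3*((2*exp(l) - 1)^2 - 2*exp(2*l) + 2*exp(l) - 4)*exp(l)/(exp(2*l) - exp(l) + 2)^2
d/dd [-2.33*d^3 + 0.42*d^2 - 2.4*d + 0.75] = -6.99*d^2 + 0.84*d - 2.4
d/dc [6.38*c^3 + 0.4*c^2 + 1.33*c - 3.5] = 19.14*c^2 + 0.8*c + 1.33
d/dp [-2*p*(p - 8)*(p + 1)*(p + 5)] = -8*p^3 + 12*p^2 + 172*p + 80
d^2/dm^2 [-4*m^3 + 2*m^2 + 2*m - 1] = 4 - 24*m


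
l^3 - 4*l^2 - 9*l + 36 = (l - 4)*(l - 3)*(l + 3)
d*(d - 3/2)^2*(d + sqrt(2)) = d^4 - 3*d^3 + sqrt(2)*d^3 - 3*sqrt(2)*d^2 + 9*d^2/4 + 9*sqrt(2)*d/4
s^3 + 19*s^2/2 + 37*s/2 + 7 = (s + 1/2)*(s + 2)*(s + 7)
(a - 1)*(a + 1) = a^2 - 1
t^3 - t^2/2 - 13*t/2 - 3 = (t - 3)*(t + 1/2)*(t + 2)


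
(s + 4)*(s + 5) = s^2 + 9*s + 20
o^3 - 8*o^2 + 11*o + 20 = (o - 5)*(o - 4)*(o + 1)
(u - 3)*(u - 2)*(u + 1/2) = u^3 - 9*u^2/2 + 7*u/2 + 3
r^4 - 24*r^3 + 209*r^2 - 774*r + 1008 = (r - 8)*(r - 7)*(r - 6)*(r - 3)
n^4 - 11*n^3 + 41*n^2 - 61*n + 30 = (n - 5)*(n - 3)*(n - 2)*(n - 1)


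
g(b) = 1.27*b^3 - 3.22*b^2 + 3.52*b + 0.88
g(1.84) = 4.37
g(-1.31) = -12.11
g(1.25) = 2.73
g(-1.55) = -17.04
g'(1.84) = 4.57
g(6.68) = 259.27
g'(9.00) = 254.17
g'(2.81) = 15.51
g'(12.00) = 474.88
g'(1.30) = 1.59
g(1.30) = 2.80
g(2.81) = 13.52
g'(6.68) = 130.51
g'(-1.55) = 22.66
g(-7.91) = -856.97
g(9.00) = 697.57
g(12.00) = 1774.00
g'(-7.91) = 292.84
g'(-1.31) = 18.49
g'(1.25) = 1.42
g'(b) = 3.81*b^2 - 6.44*b + 3.52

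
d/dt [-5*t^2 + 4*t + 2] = 4 - 10*t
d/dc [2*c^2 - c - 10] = 4*c - 1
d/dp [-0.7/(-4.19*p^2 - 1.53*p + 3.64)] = (-5.866*p - 1.071)/(4.19*p^2 + 1.53*p - 3.64)^2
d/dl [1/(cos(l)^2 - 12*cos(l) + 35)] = 2*(cos(l) - 6)*sin(l)/(cos(l)^2 - 12*cos(l) + 35)^2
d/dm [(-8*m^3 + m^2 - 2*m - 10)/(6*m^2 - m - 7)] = (-48*m^4 + 16*m^3 + 179*m^2 + 106*m + 4)/(36*m^4 - 12*m^3 - 83*m^2 + 14*m + 49)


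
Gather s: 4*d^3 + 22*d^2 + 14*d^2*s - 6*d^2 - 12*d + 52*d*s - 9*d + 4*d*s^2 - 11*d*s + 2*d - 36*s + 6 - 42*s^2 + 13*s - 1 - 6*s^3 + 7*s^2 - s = 4*d^3 + 16*d^2 - 19*d - 6*s^3 + s^2*(4*d - 35) + s*(14*d^2 + 41*d - 24) + 5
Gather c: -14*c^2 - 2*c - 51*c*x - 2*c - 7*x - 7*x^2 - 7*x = -14*c^2 + c*(-51*x - 4) - 7*x^2 - 14*x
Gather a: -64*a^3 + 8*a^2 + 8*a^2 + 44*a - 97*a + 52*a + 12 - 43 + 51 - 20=-64*a^3 + 16*a^2 - a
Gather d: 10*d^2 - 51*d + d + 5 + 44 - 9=10*d^2 - 50*d + 40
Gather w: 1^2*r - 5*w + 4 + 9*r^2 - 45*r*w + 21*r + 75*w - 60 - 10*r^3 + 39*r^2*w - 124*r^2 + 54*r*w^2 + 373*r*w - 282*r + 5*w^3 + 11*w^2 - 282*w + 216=-10*r^3 - 115*r^2 - 260*r + 5*w^3 + w^2*(54*r + 11) + w*(39*r^2 + 328*r - 212) + 160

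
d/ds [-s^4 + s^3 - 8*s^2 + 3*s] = -4*s^3 + 3*s^2 - 16*s + 3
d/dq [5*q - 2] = 5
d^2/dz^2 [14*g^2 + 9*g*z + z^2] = 2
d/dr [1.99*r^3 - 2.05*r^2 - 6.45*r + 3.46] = 5.97*r^2 - 4.1*r - 6.45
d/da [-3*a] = -3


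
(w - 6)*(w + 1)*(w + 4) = w^3 - w^2 - 26*w - 24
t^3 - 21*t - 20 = (t - 5)*(t + 1)*(t + 4)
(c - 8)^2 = c^2 - 16*c + 64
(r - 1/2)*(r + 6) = r^2 + 11*r/2 - 3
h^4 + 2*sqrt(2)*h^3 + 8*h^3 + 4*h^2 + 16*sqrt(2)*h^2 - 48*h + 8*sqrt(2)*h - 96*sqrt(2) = (h - 2)*(h + 4)*(h + 6)*(h + 2*sqrt(2))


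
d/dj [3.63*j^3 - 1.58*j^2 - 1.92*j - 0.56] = 10.89*j^2 - 3.16*j - 1.92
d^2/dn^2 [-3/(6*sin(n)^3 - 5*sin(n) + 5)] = 3*(324*sin(n)^6 - 492*sin(n)^4 - 270*sin(n)^3 + 205*sin(n)^2 + 205*sin(n) - 50)/(6*sin(n)^3 - 5*sin(n) + 5)^3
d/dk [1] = 0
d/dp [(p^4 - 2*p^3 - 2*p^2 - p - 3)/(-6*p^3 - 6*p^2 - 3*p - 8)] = (-6*p^6 - 12*p^5 - 9*p^4 - 32*p^3 - 6*p^2 - 4*p - 1)/(36*p^6 + 72*p^5 + 72*p^4 + 132*p^3 + 105*p^2 + 48*p + 64)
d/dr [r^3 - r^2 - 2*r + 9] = 3*r^2 - 2*r - 2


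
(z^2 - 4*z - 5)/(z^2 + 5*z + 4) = (z - 5)/(z + 4)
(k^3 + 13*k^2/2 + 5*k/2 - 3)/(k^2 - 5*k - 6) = (k^2 + 11*k/2 - 3)/(k - 6)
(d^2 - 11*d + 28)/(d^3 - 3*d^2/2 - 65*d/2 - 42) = 2*(d - 4)/(2*d^2 + 11*d + 12)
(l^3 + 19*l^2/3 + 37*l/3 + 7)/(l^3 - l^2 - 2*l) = (l^2 + 16*l/3 + 7)/(l*(l - 2))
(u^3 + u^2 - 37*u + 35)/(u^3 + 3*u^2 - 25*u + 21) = (u - 5)/(u - 3)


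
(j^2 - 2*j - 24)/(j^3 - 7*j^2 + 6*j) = (j + 4)/(j*(j - 1))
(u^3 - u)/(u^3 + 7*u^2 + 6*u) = (u - 1)/(u + 6)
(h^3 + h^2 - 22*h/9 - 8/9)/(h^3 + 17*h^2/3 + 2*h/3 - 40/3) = (h + 1/3)/(h + 5)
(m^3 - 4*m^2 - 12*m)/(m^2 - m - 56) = m*(-m^2 + 4*m + 12)/(-m^2 + m + 56)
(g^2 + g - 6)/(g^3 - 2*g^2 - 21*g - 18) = (g - 2)/(g^2 - 5*g - 6)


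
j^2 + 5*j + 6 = (j + 2)*(j + 3)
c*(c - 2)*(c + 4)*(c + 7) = c^4 + 9*c^3 + 6*c^2 - 56*c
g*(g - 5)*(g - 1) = g^3 - 6*g^2 + 5*g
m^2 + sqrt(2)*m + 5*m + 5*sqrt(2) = (m + 5)*(m + sqrt(2))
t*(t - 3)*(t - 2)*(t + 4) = t^4 - t^3 - 14*t^2 + 24*t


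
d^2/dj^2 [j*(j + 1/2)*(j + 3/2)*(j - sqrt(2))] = 12*j^2 - 6*sqrt(2)*j + 12*j - 4*sqrt(2) + 3/2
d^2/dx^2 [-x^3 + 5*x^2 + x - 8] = 10 - 6*x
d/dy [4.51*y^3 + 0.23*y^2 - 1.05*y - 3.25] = 13.53*y^2 + 0.46*y - 1.05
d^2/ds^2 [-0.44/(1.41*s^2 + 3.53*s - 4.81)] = (1.749528*s^2 + 4.380024*s - 0.44*(2.82*s + 3.53)*(5.64*s + 7.06) - 5.968248)/(1.41*s^2 + 3.53*s - 4.81)^3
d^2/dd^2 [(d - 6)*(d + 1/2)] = 2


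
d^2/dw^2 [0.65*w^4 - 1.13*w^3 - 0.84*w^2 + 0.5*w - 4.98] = 7.8*w^2 - 6.78*w - 1.68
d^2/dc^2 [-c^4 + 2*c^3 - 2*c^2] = -12*c^2 + 12*c - 4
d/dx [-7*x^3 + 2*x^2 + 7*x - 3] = -21*x^2 + 4*x + 7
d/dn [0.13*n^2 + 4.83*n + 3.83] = 0.26*n + 4.83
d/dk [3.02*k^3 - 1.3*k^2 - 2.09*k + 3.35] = 9.06*k^2 - 2.6*k - 2.09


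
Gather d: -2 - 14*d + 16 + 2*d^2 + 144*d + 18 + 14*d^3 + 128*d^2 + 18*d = 14*d^3 + 130*d^2 + 148*d + 32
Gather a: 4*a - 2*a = 2*a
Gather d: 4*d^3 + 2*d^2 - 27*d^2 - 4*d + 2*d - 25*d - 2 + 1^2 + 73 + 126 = 4*d^3 - 25*d^2 - 27*d + 198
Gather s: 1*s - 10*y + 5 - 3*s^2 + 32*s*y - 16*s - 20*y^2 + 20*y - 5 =-3*s^2 + s*(32*y - 15) - 20*y^2 + 10*y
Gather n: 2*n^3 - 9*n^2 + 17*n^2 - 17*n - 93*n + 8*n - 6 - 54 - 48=2*n^3 + 8*n^2 - 102*n - 108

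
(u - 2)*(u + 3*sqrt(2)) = u^2 - 2*u + 3*sqrt(2)*u - 6*sqrt(2)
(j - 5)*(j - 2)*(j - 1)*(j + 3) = j^4 - 5*j^3 - 7*j^2 + 41*j - 30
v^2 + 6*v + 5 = (v + 1)*(v + 5)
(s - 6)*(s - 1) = s^2 - 7*s + 6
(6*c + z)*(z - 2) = 6*c*z - 12*c + z^2 - 2*z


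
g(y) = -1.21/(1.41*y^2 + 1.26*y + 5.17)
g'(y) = -1.21*(-2.82*y - 1.26)/(1.41*y^2 + 1.26*y + 5.17)^2 = (3.4122*y + 1.5246)/(1.41*y^2 + 1.26*y + 5.17)^2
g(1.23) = -0.14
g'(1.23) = 0.07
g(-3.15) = -0.08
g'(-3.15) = -0.04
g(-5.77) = -0.03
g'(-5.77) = -0.01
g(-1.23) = -0.21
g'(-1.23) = -0.08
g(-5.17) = -0.03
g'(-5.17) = -0.01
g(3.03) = -0.06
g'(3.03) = 0.02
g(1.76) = -0.10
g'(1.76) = 0.05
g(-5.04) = -0.03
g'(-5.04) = -0.01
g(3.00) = -0.06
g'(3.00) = 0.03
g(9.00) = -0.01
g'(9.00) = 0.00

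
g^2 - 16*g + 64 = (g - 8)^2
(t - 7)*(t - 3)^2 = t^3 - 13*t^2 + 51*t - 63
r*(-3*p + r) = -3*p*r + r^2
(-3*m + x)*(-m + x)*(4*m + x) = 12*m^3 - 13*m^2*x + x^3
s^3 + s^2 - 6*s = s*(s - 2)*(s + 3)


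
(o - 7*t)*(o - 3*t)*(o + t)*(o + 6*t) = o^4 - 3*o^3*t - 43*o^2*t^2 + 87*o*t^3 + 126*t^4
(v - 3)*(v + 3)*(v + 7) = v^3 + 7*v^2 - 9*v - 63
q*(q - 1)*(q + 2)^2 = q^4 + 3*q^3 - 4*q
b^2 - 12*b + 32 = (b - 8)*(b - 4)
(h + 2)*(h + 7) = h^2 + 9*h + 14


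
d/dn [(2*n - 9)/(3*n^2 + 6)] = 2*(-n^2 + 9*n + 2)/(3*(n^4 + 4*n^2 + 4))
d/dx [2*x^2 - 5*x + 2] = 4*x - 5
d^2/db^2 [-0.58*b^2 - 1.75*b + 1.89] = -1.16000000000000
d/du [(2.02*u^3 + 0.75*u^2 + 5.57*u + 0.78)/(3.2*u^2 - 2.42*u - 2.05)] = (6.464*u^4 - 9.7768*u^3 - 32.062*u^2 - 8.067*u - 9.5309)/(10.24*u^4 - 15.488*u^3 - 7.2636*u^2 + 9.922*u + 4.2025)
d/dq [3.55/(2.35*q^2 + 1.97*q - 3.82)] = (-16.685*q - 6.9935)/(2.35*q^2 + 1.97*q - 3.82)^2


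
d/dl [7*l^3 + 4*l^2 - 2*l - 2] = 21*l^2 + 8*l - 2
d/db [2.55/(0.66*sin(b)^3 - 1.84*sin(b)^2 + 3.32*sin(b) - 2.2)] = (-5.049*sin(b)^2 + 9.384*sin(b) - 8.466)*cos(b)/(0.66*sin(b)^3 - 1.84*sin(b)^2 + 3.32*sin(b) - 2.2)^2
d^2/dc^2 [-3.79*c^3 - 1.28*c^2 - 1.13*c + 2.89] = -22.74*c - 2.56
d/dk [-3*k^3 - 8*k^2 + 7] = k*(-9*k - 16)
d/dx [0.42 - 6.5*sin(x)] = -6.5*cos(x)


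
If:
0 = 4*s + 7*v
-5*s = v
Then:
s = 0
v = 0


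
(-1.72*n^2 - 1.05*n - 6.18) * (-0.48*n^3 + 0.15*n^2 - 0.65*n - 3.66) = 0.8256*n^5 + 0.246*n^4 + 3.9269*n^3 + 6.0507*n^2 + 7.86*n + 22.6188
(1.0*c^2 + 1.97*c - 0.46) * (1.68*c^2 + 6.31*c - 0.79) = 1.68*c^4 + 9.6196*c^3 + 10.8679*c^2 - 4.4589*c + 0.3634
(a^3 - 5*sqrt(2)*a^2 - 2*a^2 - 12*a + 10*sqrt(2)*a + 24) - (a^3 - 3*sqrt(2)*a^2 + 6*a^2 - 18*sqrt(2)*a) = -8*a^2 - 2*sqrt(2)*a^2 - 12*a + 28*sqrt(2)*a + 24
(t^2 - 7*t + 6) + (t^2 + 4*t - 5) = 2*t^2 - 3*t + 1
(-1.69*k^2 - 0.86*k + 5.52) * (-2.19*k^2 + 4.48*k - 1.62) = 3.7011*k^4 - 5.6878*k^3 - 13.2038*k^2 + 26.1228*k - 8.9424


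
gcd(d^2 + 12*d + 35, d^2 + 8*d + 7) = d + 7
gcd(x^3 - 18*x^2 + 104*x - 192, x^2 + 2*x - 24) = x - 4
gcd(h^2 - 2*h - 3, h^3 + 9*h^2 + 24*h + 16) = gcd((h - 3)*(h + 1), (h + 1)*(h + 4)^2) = h + 1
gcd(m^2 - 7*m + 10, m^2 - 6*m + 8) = m - 2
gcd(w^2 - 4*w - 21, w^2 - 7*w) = w - 7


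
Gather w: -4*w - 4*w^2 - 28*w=-4*w^2 - 32*w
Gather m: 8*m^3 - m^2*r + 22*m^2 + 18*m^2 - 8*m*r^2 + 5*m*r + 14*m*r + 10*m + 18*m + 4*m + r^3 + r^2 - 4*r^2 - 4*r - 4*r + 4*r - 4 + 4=8*m^3 + m^2*(40 - r) + m*(-8*r^2 + 19*r + 32) + r^3 - 3*r^2 - 4*r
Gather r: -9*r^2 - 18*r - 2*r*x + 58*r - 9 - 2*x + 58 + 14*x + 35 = -9*r^2 + r*(40 - 2*x) + 12*x + 84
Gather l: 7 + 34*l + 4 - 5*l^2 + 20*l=-5*l^2 + 54*l + 11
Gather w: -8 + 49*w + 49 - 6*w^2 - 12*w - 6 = -6*w^2 + 37*w + 35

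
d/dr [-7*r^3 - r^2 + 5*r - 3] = -21*r^2 - 2*r + 5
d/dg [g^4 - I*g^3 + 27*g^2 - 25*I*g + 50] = 4*g^3 - 3*I*g^2 + 54*g - 25*I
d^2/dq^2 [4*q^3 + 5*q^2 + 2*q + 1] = 24*q + 10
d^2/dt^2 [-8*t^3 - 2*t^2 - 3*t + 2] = -48*t - 4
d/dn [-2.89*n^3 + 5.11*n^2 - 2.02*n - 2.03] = -8.67*n^2 + 10.22*n - 2.02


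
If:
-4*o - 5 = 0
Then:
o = -5/4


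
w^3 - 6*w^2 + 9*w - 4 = (w - 4)*(w - 1)^2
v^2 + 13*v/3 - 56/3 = (v - 8/3)*(v + 7)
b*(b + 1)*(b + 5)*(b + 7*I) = b^4 + 6*b^3 + 7*I*b^3 + 5*b^2 + 42*I*b^2 + 35*I*b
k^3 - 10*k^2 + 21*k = k*(k - 7)*(k - 3)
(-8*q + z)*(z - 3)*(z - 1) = -8*q*z^2 + 32*q*z - 24*q + z^3 - 4*z^2 + 3*z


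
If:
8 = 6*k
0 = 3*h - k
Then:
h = 4/9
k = 4/3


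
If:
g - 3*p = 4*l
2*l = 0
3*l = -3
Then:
No Solution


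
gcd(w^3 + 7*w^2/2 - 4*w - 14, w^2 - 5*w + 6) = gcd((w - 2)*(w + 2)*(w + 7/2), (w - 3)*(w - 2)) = w - 2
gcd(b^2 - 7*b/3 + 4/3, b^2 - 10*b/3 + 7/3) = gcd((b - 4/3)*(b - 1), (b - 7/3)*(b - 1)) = b - 1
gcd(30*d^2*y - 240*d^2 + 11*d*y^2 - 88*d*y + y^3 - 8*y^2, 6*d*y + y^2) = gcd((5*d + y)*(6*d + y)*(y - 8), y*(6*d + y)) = 6*d + y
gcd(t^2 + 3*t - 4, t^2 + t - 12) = t + 4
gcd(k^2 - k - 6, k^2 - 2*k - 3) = k - 3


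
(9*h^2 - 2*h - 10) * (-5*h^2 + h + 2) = -45*h^4 + 19*h^3 + 66*h^2 - 14*h - 20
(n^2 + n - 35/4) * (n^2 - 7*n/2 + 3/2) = n^4 - 5*n^3/2 - 43*n^2/4 + 257*n/8 - 105/8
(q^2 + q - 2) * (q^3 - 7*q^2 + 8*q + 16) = q^5 - 6*q^4 - q^3 + 38*q^2 - 32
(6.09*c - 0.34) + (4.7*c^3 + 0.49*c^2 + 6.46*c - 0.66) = 4.7*c^3 + 0.49*c^2 + 12.55*c - 1.0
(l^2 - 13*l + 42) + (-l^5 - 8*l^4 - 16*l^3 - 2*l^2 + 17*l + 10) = -l^5 - 8*l^4 - 16*l^3 - l^2 + 4*l + 52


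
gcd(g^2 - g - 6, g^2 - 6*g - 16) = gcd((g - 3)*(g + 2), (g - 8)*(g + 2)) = g + 2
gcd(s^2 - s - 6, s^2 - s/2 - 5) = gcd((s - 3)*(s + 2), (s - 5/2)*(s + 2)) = s + 2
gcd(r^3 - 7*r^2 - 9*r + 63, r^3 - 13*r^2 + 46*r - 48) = r - 3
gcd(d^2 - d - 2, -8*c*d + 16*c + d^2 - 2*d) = d - 2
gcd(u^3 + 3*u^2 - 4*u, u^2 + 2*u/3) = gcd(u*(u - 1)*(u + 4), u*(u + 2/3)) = u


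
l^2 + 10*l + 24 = (l + 4)*(l + 6)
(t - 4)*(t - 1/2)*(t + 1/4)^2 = t^4 - 4*t^3 - 3*t^2/16 + 23*t/32 + 1/8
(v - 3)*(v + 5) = v^2 + 2*v - 15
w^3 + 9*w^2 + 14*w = w*(w + 2)*(w + 7)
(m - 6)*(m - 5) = m^2 - 11*m + 30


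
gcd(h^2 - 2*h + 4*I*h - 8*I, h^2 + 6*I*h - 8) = h + 4*I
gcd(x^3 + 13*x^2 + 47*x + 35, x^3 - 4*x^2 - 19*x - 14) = x + 1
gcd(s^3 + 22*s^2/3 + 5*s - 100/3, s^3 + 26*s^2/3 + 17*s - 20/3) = s^2 + 9*s + 20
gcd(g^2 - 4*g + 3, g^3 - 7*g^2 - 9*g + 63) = g - 3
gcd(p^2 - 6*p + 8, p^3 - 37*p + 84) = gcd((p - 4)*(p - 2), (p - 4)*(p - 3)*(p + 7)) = p - 4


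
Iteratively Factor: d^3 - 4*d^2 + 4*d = (d - 2)*(d^2 - 2*d) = d*(d - 2)*(d - 2)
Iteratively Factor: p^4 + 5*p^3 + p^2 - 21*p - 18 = (p + 3)*(p^3 + 2*p^2 - 5*p - 6) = (p + 1)*(p + 3)*(p^2 + p - 6) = (p + 1)*(p + 3)^2*(p - 2)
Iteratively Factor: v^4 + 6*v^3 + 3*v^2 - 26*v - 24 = (v + 1)*(v^3 + 5*v^2 - 2*v - 24) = (v + 1)*(v + 3)*(v^2 + 2*v - 8) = (v + 1)*(v + 3)*(v + 4)*(v - 2)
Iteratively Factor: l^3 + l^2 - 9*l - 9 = (l - 3)*(l^2 + 4*l + 3) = (l - 3)*(l + 3)*(l + 1)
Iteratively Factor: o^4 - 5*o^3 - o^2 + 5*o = (o + 1)*(o^3 - 6*o^2 + 5*o) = (o - 1)*(o + 1)*(o^2 - 5*o) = (o - 5)*(o - 1)*(o + 1)*(o)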